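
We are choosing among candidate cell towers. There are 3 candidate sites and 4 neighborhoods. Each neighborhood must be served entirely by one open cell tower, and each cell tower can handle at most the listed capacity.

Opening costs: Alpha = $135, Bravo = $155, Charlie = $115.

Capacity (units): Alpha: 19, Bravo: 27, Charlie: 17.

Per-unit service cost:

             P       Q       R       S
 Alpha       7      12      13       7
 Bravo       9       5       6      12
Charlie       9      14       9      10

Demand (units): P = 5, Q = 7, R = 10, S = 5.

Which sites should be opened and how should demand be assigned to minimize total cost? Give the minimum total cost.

Open {Bravo}: P→Bravo 9·5=45, Q→Bravo 5·7=35, R→Bravo 6·10=60, S→Bravo 12·5=60.
Loads: Bravo carries 27/27. Service 200; fixed 155; total 355.
Next best feasible plan costs 455.

Minimum total cost: 355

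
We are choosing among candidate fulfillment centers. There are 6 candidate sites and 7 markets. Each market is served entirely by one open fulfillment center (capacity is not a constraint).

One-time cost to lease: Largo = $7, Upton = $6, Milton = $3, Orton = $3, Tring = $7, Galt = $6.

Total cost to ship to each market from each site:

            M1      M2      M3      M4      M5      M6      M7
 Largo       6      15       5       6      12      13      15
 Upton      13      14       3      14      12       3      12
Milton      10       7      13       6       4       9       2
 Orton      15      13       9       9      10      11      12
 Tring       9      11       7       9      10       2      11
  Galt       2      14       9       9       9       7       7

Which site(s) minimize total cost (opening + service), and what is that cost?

For any fixed open set, each market goes to its cheapest open site; total = fixed + service.
{Upton, Milton, Galt}: M1→Galt 2, M2→Milton 7, M3→Upton 3, M4→Milton 6, M5→Milton 4, M6→Upton 3, M7→Milton 2. Service 27; fixed 15; total 42.
{Upton, Milton}: M1→Milton 10, M2→Milton 7, M3→Upton 3, M4→Milton 6, M5→Milton 4, M6→Upton 3, M7→Milton 2. Service 35; fixed 9; total 44.
{Upton, Milton, Orton, Galt}: service 27 + fixed 18 = 45
{Largo, Upton, Milton, Orton, Tring, Galt}: service 26 + fixed 32 = 58
No other subset beats 42.

Open Upton, Milton and Galt; minimum total cost 42.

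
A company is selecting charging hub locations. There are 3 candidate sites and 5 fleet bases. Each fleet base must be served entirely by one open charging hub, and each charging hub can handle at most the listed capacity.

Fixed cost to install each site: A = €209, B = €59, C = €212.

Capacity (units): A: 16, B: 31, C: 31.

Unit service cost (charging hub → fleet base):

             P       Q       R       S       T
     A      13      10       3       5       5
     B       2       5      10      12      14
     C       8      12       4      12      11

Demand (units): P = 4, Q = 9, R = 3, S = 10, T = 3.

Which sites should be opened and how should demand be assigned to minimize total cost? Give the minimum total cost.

Minimum total cost: 304

Open {B}: P→B 2·4=8, Q→B 5·9=45, R→B 10·3=30, S→B 12·10=120, T→B 14·3=42.
Loads: B carries 29/31. Service 245; fixed 59; total 304.
Next best feasible plan costs 395.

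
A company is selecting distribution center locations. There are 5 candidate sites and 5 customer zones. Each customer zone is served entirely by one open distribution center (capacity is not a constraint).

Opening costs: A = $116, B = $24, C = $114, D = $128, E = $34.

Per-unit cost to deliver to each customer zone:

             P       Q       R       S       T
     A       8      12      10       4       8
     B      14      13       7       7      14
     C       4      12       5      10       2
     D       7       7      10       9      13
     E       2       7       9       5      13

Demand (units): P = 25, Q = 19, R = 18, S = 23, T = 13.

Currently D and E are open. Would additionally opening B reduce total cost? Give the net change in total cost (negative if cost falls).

Yes — net change −12 (cost falls by 12).

Current service cost with {D, E}: 629.
Adding B: each customer zone re-picks its cheapest; new service cost 593, saving 36.
Extra fixed cost: 24. Net change = 24 − 36 = -12.
(Totals: 791 → 779.)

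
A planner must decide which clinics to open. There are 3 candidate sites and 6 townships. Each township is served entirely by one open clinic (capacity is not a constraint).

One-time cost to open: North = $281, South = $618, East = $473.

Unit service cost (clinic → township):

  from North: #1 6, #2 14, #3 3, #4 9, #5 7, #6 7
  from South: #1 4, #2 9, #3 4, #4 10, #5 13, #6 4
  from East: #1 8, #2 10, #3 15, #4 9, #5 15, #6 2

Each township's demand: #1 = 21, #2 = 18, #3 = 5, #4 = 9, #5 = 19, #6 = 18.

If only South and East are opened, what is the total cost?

Each township is assigned to its cheapest site among the open ones.
{South, East}: #1→South 4·21=84, #2→South 9·18=162, #3→South 4·5=20, #4→East 9·9=81, #5→South 13·19=247, #6→East 2·18=36. Service 630; fixed 1091; total 1721.

Total cost: 1721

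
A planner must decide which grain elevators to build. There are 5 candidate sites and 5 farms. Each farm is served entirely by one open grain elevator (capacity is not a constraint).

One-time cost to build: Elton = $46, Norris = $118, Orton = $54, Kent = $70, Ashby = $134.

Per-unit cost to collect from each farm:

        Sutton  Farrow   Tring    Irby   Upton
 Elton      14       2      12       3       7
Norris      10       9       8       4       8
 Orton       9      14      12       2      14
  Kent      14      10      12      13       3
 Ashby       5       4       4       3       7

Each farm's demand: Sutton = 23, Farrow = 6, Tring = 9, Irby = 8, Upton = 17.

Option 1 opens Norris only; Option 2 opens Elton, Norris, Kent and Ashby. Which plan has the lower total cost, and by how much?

Option 1: {Norris}: Sutton→Norris 10·23=230, Farrow→Norris 9·6=54, Tring→Norris 8·9=72, Irby→Norris 4·8=32, Upton→Norris 8·17=136. Service 524; fixed 118; total 642.
Option 2: {Elton, Norris, Kent, Ashby}: Sutton→Ashby 5·23=115, Farrow→Elton 2·6=12, Tring→Ashby 4·9=36, Irby→Elton 3·8=24, Upton→Kent 3·17=51. Service 238; fixed 368; total 606.
Difference: |642 − 606| = 36.

Option 2 is cheaper by 36.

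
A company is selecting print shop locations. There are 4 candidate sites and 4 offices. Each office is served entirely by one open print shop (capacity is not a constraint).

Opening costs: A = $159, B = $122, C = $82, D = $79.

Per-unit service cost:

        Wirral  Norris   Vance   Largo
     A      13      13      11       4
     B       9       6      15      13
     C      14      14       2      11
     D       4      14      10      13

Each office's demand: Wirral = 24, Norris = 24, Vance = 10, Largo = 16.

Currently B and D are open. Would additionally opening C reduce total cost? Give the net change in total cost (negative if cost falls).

Yes — net change −30 (cost falls by 30).

Current service cost with {B, D}: 548.
Adding C: each office re-picks its cheapest; new service cost 436, saving 112.
Extra fixed cost: 82. Net change = 82 − 112 = -30.
(Totals: 749 → 719.)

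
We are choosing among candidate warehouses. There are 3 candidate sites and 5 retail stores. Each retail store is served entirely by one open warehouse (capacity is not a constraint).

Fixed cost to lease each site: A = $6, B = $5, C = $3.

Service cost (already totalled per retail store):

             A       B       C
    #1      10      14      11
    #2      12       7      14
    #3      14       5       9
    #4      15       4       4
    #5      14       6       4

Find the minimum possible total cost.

For any fixed open set, each retail store goes to its cheapest open site; total = fixed + service.
{B, C}: #1→C 11, #2→B 7, #3→B 5, #4→B 4, #5→C 4. Service 31; fixed 8; total 39.
{B}: #1→B 14, #2→B 7, #3→B 5, #4→B 4, #5→B 6. Service 36; fixed 5; total 41.
{A, B}: service 32 + fixed 11 = 43
{A, B, C}: #1→A 10, #2→B 7, #3→B 5, #4→B 4, #5→C 4. Service 30; fixed 14; total 44.
(All 7 nonempty subsets were checked; B and C is lowest.)

Minimum total cost: 39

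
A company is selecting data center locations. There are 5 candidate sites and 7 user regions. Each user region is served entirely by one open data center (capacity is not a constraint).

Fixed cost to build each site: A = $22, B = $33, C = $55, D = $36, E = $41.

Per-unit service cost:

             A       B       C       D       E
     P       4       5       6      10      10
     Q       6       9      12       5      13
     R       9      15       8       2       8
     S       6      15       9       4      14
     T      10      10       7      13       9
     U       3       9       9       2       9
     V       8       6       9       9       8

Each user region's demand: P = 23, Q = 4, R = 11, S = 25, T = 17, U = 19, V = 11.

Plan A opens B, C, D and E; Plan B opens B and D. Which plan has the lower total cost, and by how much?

Plan B is cheaper by 45.

Plan A: {B, C, D, E}: P→B 5·23=115, Q→D 5·4=20, R→D 2·11=22, S→D 4·25=100, T→C 7·17=119, U→D 2·19=38, V→B 6·11=66. Service 480; fixed 165; total 645.
Plan B: {B, D}: P→B 5·23=115, Q→D 5·4=20, R→D 2·11=22, S→D 4·25=100, T→B 10·17=170, U→D 2·19=38, V→B 6·11=66. Service 531; fixed 69; total 600.
Difference: |645 − 600| = 45.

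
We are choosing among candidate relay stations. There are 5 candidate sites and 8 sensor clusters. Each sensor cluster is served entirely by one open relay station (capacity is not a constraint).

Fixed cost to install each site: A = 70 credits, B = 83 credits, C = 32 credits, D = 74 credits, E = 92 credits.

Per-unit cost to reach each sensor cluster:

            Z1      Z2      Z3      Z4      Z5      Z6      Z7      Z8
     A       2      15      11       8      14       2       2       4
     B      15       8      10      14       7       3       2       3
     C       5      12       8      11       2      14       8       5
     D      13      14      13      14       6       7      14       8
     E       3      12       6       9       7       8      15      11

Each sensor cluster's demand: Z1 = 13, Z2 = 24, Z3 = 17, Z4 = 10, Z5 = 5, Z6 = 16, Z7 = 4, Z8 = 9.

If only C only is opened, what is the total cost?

Each sensor cluster is assigned to its cheapest site among the open ones.
{C}: Z1→C 5·13=65, Z2→C 12·24=288, Z3→C 8·17=136, Z4→C 11·10=110, Z5→C 2·5=10, Z6→C 14·16=224, Z7→C 8·4=32, Z8→C 5·9=45. Service 910; fixed 32; total 942.

Total cost: 942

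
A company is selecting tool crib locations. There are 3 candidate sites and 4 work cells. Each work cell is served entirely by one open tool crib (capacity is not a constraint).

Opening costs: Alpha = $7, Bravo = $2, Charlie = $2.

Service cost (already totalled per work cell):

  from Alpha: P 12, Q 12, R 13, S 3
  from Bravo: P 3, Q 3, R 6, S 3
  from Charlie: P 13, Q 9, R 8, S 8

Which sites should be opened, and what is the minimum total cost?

For any fixed open set, each work cell goes to its cheapest open site; total = fixed + service.
{Bravo}: P→Bravo 3, Q→Bravo 3, R→Bravo 6, S→Bravo 3. Service 15; fixed 2; total 17.
{Bravo, Charlie}: P→Bravo 3, Q→Bravo 3, R→Bravo 6, S→Bravo 3. Service 15; fixed 4; total 19.
{Alpha, Bravo}: P→Bravo 3, Q→Bravo 3, R→Bravo 6, S→Alpha 3. Service 15; fixed 9; total 24.
{Alpha, Bravo, Charlie}: P→Bravo 3, Q→Bravo 3, R→Bravo 6, S→Alpha 3. Service 15; fixed 11; total 26.
No other subset beats 17.

Open Bravo only; minimum total cost 17.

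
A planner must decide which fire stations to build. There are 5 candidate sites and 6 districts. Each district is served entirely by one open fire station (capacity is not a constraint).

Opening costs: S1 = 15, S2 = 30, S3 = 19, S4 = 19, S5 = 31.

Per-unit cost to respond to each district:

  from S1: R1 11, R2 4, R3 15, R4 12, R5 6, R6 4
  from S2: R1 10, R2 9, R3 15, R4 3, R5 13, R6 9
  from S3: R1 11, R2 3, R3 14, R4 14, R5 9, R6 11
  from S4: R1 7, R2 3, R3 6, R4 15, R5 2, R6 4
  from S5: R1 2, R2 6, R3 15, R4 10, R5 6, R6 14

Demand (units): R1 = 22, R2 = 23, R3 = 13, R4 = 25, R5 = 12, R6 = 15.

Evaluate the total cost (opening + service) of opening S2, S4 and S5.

Each district is assigned to its cheapest site among the open ones.
{S2, S4, S5}: R1→S5 2·22=44, R2→S4 3·23=69, R3→S4 6·13=78, R4→S2 3·25=75, R5→S4 2·12=24, R6→S4 4·15=60. Service 350; fixed 80; total 430.

Total cost: 430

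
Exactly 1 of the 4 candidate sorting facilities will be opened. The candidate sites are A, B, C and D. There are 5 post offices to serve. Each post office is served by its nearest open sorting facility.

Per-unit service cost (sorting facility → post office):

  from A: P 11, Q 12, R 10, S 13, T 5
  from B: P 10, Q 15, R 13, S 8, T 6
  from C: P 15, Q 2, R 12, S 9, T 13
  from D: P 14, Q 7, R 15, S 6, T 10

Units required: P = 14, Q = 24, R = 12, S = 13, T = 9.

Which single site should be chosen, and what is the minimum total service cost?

With exactly 1 open, each post office uses its cheapest among the chosen.
{C}: P→C 15·14=210, Q→C 2·24=48, R→C 12·12=144, S→C 9·13=117, T→C 13·9=117. Service cost 636.
{D}: service cost 712
{A}: service cost 776
Among all 4 size-1 choices, {C} is lowest.

Choose C only; total service cost 636.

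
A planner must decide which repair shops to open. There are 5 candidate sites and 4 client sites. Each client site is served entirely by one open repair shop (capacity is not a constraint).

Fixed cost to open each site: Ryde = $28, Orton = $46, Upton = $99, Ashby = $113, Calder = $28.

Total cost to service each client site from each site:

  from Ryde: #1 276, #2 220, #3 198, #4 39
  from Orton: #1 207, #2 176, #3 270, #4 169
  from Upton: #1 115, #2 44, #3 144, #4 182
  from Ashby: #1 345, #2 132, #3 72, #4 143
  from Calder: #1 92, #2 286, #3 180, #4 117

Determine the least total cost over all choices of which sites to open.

For any fixed open set, each client site goes to its cheapest open site; total = fixed + service.
{Ryde, Upton}: #1→Upton 115, #2→Upton 44, #3→Upton 144, #4→Ryde 39. Service 342; fixed 127; total 469.
{Ryde, Upton, Calder}: service 319 + fixed 155 = 474
{Ryde, Ashby, Calder}: #1→Calder 92, #2→Ashby 132, #3→Ashby 72, #4→Ryde 39. Service 335; fixed 169; total 504.
{Ryde, Orton, Upton, Ashby, Calder}: service 247 + fixed 314 = 561
No other subset beats 469.

Minimum total cost: 469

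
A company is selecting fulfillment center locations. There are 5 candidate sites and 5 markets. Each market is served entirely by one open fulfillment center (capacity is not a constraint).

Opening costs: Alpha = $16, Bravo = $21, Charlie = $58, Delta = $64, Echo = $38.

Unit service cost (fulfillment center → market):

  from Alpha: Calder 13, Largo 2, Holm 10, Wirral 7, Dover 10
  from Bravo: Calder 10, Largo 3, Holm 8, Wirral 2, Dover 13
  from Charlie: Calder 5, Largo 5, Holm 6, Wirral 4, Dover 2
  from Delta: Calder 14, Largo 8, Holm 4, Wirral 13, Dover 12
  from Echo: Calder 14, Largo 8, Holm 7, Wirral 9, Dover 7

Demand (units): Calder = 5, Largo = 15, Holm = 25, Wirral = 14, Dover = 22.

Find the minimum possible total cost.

Minimum total cost: 371

For any fixed open set, each market goes to its cheapest open site; total = fixed + service.
{Bravo, Charlie}: Calder→Charlie 5·5=25, Largo→Bravo 3·15=45, Holm→Charlie 6·25=150, Wirral→Bravo 2·14=28, Dover→Charlie 2·22=44. Service 292; fixed 79; total 371.
{Alpha, Bravo, Charlie}: service 277 + fixed 95 = 372
{Alpha, Charlie}: Calder→Charlie 5·5=25, Largo→Alpha 2·15=30, Holm→Charlie 6·25=150, Wirral→Charlie 4·14=56, Dover→Charlie 2·22=44. Service 305; fixed 74; total 379.
{Alpha, Bravo, Charlie, Delta, Echo}: service 227 + fixed 197 = 424
No other subset beats 371.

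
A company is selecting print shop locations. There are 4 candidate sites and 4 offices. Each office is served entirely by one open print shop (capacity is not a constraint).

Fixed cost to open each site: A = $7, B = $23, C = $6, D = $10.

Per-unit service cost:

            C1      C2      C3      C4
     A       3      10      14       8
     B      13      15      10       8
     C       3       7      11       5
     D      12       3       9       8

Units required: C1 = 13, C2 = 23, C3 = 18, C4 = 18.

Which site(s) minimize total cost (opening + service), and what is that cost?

For any fixed open set, each office goes to its cheapest open site; total = fixed + service.
{C, D}: C1→C 3·13=39, C2→D 3·23=69, C3→D 9·18=162, C4→C 5·18=90. Service 360; fixed 16; total 376.
{A, C, D}: service 360 + fixed 23 = 383
{B, C, D}: service 360 + fixed 39 = 399
{A, B, C, D}: C1→A 3·13=39, C2→D 3·23=69, C3→D 9·18=162, C4→C 5·18=90. Service 360; fixed 46; total 406.
No other subset beats 376.

Open C and D; minimum total cost 376.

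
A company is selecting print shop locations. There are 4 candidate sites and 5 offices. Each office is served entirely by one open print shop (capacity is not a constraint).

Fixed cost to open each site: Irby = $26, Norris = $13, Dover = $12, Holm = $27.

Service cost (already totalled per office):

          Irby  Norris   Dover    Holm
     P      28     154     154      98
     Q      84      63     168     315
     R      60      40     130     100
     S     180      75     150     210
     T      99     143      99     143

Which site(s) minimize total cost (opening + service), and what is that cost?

Open Irby and Norris; minimum total cost 344.

For any fixed open set, each office goes to its cheapest open site; total = fixed + service.
{Irby, Norris}: P→Irby 28, Q→Norris 63, R→Norris 40, S→Norris 75, T→Irby 99. Service 305; fixed 39; total 344.
{Irby, Norris, Dover}: P→Irby 28, Q→Norris 63, R→Norris 40, S→Norris 75, T→Irby 99. Service 305; fixed 51; total 356.
{Irby, Norris, Holm}: P→Irby 28, Q→Norris 63, R→Norris 40, S→Norris 75, T→Irby 99. Service 305; fixed 66; total 371.
{Irby, Norris, Dover, Holm}: service 305 + fixed 78 = 383
No other subset beats 344.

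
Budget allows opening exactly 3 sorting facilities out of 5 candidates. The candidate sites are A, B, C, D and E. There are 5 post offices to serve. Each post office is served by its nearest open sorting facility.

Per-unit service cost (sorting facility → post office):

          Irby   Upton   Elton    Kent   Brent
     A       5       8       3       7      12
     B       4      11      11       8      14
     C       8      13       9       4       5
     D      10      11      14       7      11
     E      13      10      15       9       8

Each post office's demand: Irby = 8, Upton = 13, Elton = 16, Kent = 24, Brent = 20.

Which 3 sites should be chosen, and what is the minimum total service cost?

Choose A, B and C; total service cost 380.

With exactly 3 open, each post office uses its cheapest among the chosen.
{A, B, C}: Irby→B 4·8=32, Upton→A 8·13=104, Elton→A 3·16=48, Kent→C 4·24=96, Brent→C 5·20=100. Service cost 380.
{A, C, D}: service cost 388
{A, C, E}: service cost 388
Among all 10 size-3 choices, {A, B, C} is lowest.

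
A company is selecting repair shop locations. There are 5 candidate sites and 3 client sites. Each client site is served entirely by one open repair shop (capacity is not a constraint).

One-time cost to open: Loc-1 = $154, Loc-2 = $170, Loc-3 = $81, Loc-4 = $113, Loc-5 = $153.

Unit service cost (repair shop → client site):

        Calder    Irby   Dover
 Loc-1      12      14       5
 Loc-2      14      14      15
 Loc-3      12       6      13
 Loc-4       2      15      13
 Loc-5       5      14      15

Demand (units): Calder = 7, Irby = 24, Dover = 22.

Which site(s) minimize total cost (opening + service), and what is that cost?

Open Loc-1 and Loc-3; minimum total cost 573.

For any fixed open set, each client site goes to its cheapest open site; total = fixed + service.
{Loc-1, Loc-3}: Calder→Loc-1 12·7=84, Irby→Loc-3 6·24=144, Dover→Loc-1 5·22=110. Service 338; fixed 235; total 573.
{Loc-3}: service 514 + fixed 81 = 595
{Loc-1, Loc-3, Loc-4}: service 268 + fixed 348 = 616
{Loc-1, Loc-2, Loc-3, Loc-4, Loc-5}: service 268 + fixed 671 = 939
No other subset beats 573.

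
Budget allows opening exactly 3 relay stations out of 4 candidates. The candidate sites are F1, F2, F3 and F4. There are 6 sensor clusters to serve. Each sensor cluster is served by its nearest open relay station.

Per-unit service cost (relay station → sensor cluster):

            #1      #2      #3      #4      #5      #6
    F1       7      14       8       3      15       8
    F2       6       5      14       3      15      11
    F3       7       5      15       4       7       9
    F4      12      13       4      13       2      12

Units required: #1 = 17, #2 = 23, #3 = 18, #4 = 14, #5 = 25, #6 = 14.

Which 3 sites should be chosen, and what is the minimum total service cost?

Choose F1, F2 and F4; total service cost 493.

With exactly 3 open, each sensor cluster uses its cheapest among the chosen.
{F1, F2, F4}: #1→F2 6·17=102, #2→F2 5·23=115, #3→F4 4·18=72, #4→F1 3·14=42, #5→F4 2·25=50, #6→F1 8·14=112. Service cost 493.
{F2, F3, F4}: service cost 507
{F1, F3, F4}: service cost 510
Among all 4 size-3 choices, {F1, F2, F4} is lowest.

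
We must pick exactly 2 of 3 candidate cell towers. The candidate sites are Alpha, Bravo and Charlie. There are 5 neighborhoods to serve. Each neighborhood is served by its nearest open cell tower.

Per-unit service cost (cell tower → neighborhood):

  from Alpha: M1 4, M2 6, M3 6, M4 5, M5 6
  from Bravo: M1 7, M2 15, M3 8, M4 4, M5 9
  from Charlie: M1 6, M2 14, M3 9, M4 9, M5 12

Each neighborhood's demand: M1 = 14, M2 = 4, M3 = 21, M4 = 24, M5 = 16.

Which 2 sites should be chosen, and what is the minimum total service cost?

Choose Alpha and Bravo; total service cost 398.

With exactly 2 open, each neighborhood uses its cheapest among the chosen.
{Alpha, Bravo}: M1→Alpha 4·14=56, M2→Alpha 6·4=24, M3→Alpha 6·21=126, M4→Bravo 4·24=96, M5→Alpha 6·16=96. Service cost 398.
{Alpha, Charlie}: service cost 422
{Bravo, Charlie}: service cost 548
Among all 3 size-2 choices, {Alpha, Bravo} is lowest.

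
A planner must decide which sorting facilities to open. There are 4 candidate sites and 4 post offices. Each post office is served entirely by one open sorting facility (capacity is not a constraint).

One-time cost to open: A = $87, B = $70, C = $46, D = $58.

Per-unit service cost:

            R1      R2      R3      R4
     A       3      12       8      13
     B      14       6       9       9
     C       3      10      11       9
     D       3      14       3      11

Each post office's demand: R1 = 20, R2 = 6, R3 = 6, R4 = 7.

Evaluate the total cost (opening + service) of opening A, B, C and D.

Total cost: 438

Each post office is assigned to its cheapest site among the open ones.
{A, B, C, D}: R1→A 3·20=60, R2→B 6·6=36, R3→D 3·6=18, R4→B 9·7=63. Service 177; fixed 261; total 438.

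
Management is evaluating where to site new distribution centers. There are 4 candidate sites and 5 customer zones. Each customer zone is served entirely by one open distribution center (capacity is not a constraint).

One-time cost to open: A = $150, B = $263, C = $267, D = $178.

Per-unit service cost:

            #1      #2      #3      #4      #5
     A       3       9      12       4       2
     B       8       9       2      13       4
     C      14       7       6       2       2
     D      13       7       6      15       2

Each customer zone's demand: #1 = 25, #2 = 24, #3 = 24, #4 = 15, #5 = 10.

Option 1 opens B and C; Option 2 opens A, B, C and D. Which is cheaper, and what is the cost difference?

Option 1 is cheaper by 203.

Option 1: {B, C}: #1→B 8·25=200, #2→C 7·24=168, #3→B 2·24=48, #4→C 2·15=30, #5→C 2·10=20. Service 466; fixed 530; total 996.
Option 2: {A, B, C, D}: #1→A 3·25=75, #2→C 7·24=168, #3→B 2·24=48, #4→C 2·15=30, #5→A 2·10=20. Service 341; fixed 858; total 1199.
Difference: |996 − 1199| = 203.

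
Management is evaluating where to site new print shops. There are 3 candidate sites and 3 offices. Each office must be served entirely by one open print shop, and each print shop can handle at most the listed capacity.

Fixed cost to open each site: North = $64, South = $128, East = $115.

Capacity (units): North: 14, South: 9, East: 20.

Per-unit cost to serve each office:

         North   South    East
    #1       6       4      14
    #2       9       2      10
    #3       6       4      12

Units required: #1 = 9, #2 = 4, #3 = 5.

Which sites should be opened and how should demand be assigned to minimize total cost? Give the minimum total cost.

Minimum total cost: 274

Open {North, South}: #1→North 6·9=54, #2→South 2·4=8, #3→South 4·5=20.
Loads: North carries 9/14, South carries 9/9. Service 82; fixed 192; total 274.
Next best feasible plan costs 284.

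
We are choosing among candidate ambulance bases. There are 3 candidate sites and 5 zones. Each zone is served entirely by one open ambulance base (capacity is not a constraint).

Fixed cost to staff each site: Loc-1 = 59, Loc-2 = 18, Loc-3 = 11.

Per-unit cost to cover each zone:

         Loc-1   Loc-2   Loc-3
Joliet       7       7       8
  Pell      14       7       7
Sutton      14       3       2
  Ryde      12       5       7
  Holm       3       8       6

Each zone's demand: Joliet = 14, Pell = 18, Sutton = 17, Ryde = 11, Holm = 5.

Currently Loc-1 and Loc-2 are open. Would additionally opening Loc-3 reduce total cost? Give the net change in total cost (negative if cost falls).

Current service cost with {Loc-1, Loc-2}: 345.
Adding Loc-3: each zone re-picks its cheapest; new service cost 328, saving 17.
Extra fixed cost: 11. Net change = 11 − 17 = -6.
(Totals: 422 → 416.)

Yes — net change −6 (cost falls by 6).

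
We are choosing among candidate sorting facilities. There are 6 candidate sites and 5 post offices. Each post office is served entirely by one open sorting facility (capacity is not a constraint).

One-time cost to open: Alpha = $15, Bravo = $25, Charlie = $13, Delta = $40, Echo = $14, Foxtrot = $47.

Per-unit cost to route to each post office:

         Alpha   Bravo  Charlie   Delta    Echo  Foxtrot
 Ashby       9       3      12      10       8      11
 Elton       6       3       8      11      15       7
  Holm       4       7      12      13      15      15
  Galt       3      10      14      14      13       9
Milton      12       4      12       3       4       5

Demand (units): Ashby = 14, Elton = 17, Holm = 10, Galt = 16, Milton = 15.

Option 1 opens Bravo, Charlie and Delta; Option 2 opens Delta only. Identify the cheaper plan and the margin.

Option 1: {Bravo, Charlie, Delta}: Ashby→Bravo 3·14=42, Elton→Bravo 3·17=51, Holm→Bravo 7·10=70, Galt→Bravo 10·16=160, Milton→Delta 3·15=45. Service 368; fixed 78; total 446.
Option 2: {Delta}: Ashby→Delta 10·14=140, Elton→Delta 11·17=187, Holm→Delta 13·10=130, Galt→Delta 14·16=224, Milton→Delta 3·15=45. Service 726; fixed 40; total 766.
Difference: |446 − 766| = 320.

Option 1 is cheaper by 320.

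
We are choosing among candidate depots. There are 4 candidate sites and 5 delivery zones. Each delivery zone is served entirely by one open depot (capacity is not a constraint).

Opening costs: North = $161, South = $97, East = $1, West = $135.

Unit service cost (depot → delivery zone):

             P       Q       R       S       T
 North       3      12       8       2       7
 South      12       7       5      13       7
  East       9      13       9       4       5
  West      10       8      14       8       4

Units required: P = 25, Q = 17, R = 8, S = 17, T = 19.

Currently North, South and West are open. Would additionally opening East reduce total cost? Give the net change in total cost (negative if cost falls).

Current service cost with {North, South, West}: 344.
Adding East: each delivery zone re-picks its cheapest; new service cost 344, saving 0.
Extra fixed cost: 1. Net change = 1 − 0 = 1.
(Totals: 737 → 738.)

No — net change +1 (cost rises by 1).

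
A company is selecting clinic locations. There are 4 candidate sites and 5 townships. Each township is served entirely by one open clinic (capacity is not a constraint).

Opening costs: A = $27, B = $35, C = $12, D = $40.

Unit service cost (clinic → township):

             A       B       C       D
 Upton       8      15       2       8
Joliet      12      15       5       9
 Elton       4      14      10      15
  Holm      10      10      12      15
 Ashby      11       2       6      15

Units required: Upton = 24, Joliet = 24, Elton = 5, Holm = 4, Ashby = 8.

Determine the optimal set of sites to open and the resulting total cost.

For any fixed open set, each township goes to its cheapest open site; total = fixed + service.
{A, C}: Upton→C 2·24=48, Joliet→C 5·24=120, Elton→A 4·5=20, Holm→A 10·4=40, Ashby→C 6·8=48. Service 276; fixed 39; total 315.
{A, B, C}: service 244 + fixed 74 = 318
{B, C}: service 274 + fixed 47 = 321
{A, B, C, D}: Upton→C 2·24=48, Joliet→C 5·24=120, Elton→A 4·5=20, Holm→A 10·4=40, Ashby→B 2·8=16. Service 244; fixed 114; total 358.
No other subset beats 315.

Open A and C; minimum total cost 315.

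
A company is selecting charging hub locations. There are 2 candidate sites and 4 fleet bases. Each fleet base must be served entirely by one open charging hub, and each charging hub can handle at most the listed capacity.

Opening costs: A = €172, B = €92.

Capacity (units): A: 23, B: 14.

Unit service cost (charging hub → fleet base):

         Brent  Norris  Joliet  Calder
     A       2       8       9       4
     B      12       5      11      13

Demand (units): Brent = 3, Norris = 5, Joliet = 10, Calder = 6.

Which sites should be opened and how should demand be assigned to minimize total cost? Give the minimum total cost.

Minimum total cost: 409

Open {A, B}: Brent→A 2·3=6, Norris→B 5·5=25, Joliet→A 9·10=90, Calder→A 4·6=24.
Loads: A carries 19/23, B carries 5/14. Service 145; fixed 264; total 409.
Next best feasible plan costs 439.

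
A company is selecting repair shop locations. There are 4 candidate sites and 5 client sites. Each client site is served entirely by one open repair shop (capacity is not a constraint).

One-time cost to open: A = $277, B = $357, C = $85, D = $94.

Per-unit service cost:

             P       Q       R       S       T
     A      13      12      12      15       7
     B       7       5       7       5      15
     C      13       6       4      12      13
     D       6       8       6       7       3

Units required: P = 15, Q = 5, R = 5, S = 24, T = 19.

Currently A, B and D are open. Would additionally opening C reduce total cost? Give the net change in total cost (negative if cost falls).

No — net change +75 (cost rises by 75).

Current service cost with {A, B, D}: 322.
Adding C: each client site re-picks its cheapest; new service cost 312, saving 10.
Extra fixed cost: 85. Net change = 85 − 10 = 75.
(Totals: 1050 → 1125.)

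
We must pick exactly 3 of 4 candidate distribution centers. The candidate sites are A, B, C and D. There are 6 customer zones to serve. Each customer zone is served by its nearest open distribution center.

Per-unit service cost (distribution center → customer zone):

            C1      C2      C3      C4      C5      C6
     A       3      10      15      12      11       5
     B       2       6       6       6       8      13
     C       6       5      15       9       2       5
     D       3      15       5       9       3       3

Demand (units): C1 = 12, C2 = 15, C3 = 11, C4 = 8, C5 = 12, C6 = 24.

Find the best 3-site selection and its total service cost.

With exactly 3 open, each customer zone uses its cheapest among the chosen.
{B, C, D}: C1→B 2·12=24, C2→C 5·15=75, C3→D 5·11=55, C4→B 6·8=48, C5→C 2·12=24, C6→D 3·24=72. Service cost 298.
{A, B, D}: service cost 325
{A, C, D}: service cost 334
Among all 4 size-3 choices, {B, C, D} is lowest.

Choose B, C and D; total service cost 298.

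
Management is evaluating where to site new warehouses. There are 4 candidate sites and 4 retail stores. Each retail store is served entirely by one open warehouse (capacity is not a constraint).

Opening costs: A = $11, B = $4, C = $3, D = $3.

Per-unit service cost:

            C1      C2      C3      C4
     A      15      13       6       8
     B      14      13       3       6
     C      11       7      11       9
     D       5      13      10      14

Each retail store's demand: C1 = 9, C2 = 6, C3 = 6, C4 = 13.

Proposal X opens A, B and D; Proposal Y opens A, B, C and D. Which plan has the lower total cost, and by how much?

Proposal Y is cheaper by 33.

Proposal X: {A, B, D}: C1→D 5·9=45, C2→A 13·6=78, C3→B 3·6=18, C4→B 6·13=78. Service 219; fixed 18; total 237.
Proposal Y: {A, B, C, D}: C1→D 5·9=45, C2→C 7·6=42, C3→B 3·6=18, C4→B 6·13=78. Service 183; fixed 21; total 204.
Difference: |237 − 204| = 33.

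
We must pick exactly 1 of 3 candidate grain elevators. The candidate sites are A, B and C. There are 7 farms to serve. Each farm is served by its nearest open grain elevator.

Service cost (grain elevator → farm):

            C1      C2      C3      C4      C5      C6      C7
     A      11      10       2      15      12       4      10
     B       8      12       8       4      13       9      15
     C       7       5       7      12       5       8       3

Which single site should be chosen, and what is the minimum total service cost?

With exactly 1 open, each farm uses its cheapest among the chosen.
{C}: C1→C 7, C2→C 5, C3→C 7, C4→C 12, C5→C 5, C6→C 8, C7→C 3. Service cost 47.
{A}: service cost 64
{B}: service cost 69
Among all 3 size-1 choices, {C} is lowest.

Choose C only; total service cost 47.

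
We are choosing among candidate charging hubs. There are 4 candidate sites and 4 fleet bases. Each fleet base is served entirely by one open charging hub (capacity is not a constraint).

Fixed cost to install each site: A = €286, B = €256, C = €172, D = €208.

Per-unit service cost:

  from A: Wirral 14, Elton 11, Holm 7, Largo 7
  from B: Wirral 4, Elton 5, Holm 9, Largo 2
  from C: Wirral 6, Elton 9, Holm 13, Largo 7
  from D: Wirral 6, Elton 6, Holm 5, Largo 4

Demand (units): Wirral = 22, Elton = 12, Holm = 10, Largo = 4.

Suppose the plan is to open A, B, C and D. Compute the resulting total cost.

Each fleet base is assigned to its cheapest site among the open ones.
{A, B, C, D}: Wirral→B 4·22=88, Elton→B 5·12=60, Holm→D 5·10=50, Largo→B 2·4=8. Service 206; fixed 922; total 1128.

Total cost: 1128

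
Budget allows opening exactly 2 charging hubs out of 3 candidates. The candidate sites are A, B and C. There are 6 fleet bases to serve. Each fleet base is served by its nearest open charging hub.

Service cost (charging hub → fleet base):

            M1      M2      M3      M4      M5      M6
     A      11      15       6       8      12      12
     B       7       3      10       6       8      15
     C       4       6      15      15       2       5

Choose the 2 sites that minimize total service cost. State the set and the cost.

Choose B and C; total service cost 30.

With exactly 2 open, each fleet base uses its cheapest among the chosen.
{B, C}: M1→C 4, M2→B 3, M3→B 10, M4→B 6, M5→C 2, M6→C 5. Service cost 30.
{A, C}: service cost 31
{A, B}: service cost 42
Among all 3 size-2 choices, {B, C} is lowest.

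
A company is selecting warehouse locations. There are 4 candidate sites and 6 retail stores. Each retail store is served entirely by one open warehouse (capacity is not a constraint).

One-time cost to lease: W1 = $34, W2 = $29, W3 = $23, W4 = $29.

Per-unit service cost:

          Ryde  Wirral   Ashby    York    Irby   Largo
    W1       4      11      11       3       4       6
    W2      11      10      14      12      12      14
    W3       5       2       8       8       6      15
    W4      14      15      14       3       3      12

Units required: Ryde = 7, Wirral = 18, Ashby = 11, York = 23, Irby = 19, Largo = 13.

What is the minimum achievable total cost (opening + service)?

Minimum total cost: 432

For any fixed open set, each retail store goes to its cheapest open site; total = fixed + service.
{W1, W3}: Ryde→W1 4·7=28, Wirral→W3 2·18=36, Ashby→W3 8·11=88, York→W1 3·23=69, Irby→W1 4·19=76, Largo→W1 6·13=78. Service 375; fixed 57; total 432.
{W1, W3, W4}: Ryde→W1 4·7=28, Wirral→W3 2·18=36, Ashby→W3 8·11=88, York→W1 3·23=69, Irby→W4 3·19=57, Largo→W1 6·13=78. Service 356; fixed 86; total 442.
{W1, W2, W3}: service 375 + fixed 86 = 461
{W1, W2, W3, W4}: service 356 + fixed 115 = 471
No other subset beats 432.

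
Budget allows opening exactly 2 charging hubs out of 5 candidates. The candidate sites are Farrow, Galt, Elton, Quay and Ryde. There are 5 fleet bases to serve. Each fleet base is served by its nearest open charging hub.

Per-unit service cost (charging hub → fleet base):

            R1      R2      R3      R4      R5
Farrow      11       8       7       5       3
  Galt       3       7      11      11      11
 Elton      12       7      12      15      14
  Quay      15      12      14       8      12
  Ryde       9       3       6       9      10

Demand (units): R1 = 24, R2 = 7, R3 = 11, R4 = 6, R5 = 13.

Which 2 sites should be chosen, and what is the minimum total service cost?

Choose Farrow and Galt; total service cost 267.

With exactly 2 open, each fleet base uses its cheapest among the chosen.
{Farrow, Galt}: R1→Galt 3·24=72, R2→Galt 7·7=49, R3→Farrow 7·11=77, R4→Farrow 5·6=30, R5→Farrow 3·13=39. Service cost 267.
{Galt, Ryde}: service cost 343
{Farrow, Ryde}: service cost 372
Among all 10 size-2 choices, {Farrow, Galt} is lowest.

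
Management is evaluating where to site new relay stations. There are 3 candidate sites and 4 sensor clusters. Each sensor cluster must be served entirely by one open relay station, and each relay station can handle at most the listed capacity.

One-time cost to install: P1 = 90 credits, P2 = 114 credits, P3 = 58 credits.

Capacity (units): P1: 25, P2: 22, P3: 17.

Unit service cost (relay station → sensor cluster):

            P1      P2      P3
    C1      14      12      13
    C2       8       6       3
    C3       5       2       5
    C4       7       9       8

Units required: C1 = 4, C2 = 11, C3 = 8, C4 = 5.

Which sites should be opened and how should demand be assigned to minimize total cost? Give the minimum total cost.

Open {P1, P3}: C1→P3 13·4=52, C2→P3 3·11=33, C3→P1 5·8=40, C4→P1 7·5=35.
Loads: P1 carries 13/25, P3 carries 15/17. Service 160; fixed 148; total 308.
Next best feasible plan costs 309.

Minimum total cost: 308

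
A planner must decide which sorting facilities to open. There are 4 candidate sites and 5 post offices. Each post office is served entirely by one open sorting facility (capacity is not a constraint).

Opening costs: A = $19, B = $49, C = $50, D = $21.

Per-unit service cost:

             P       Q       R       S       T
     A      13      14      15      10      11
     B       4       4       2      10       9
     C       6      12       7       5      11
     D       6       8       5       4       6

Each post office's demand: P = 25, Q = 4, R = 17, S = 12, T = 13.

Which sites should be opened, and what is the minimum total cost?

Open B and D; minimum total cost 346.

For any fixed open set, each post office goes to its cheapest open site; total = fixed + service.
{B, D}: P→B 4·25=100, Q→B 4·4=16, R→B 2·17=34, S→D 4·12=48, T→D 6·13=78. Service 276; fixed 70; total 346.
{A, B, D}: P→B 4·25=100, Q→B 4·4=16, R→B 2·17=34, S→D 4·12=48, T→D 6·13=78. Service 276; fixed 89; total 365.
{B, C, D}: service 276 + fixed 120 = 396
{A, B, C, D}: P→B 4·25=100, Q→B 4·4=16, R→B 2·17=34, S→D 4·12=48, T→D 6·13=78. Service 276; fixed 139; total 415.
No other subset beats 346.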